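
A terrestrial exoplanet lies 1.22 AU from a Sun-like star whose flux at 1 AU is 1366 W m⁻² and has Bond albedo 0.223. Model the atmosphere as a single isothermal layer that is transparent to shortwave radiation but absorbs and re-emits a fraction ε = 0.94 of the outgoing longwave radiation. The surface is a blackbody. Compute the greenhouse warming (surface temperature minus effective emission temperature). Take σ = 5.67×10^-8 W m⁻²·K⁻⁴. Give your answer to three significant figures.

40.7 kelvin

Irradiance scales as 1/d², so S = 1366 W m⁻² × (1/1.22)² = 917.8 W m⁻².
The planet radiates to space at T_e = [S(1−α)/(4σ)]^(1/4) = 236.8 K.
For a single slab of emissivity ε, T_s⁴ = 2T_e⁴/(2−ε); thus T_s = 236.8·(1.887)^(1/4) = 277.5 K.
The atmosphere warms the surface by 40.73 K.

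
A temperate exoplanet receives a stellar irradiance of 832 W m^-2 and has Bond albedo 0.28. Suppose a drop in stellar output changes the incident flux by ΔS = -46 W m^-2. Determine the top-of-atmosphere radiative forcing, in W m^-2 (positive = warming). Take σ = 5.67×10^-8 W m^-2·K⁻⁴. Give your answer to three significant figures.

-8.28 W m^-2

Only a fraction (1−α) is absorbed and it's spread over 4πR², so ΔF = (1−α)ΔS/4 = -8.280 W m^-2.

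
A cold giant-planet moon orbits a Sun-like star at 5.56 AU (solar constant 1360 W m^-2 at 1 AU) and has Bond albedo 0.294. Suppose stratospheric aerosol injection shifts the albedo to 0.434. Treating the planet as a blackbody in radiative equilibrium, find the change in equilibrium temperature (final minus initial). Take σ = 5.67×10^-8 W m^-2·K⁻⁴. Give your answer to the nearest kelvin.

-6 K

Flux at the orbit: S = 1360/(5.56)² = 43.99 W m^-2.
Initial: T₁ = [S(1−0.294)/(4σ)]^(1/4) = 108.2 K.
After:  T₂ = [43.99·0.566/(4σ)]^(1/4) = 102.4 K.
Change: 102.4 − 108.2 = -5.815 K.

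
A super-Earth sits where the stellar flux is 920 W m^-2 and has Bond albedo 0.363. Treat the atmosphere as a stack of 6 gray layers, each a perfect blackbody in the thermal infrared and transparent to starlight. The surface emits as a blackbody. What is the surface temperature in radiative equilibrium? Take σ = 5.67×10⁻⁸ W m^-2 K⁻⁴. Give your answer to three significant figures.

367 K

The effective emission temperature is T_e = [S(1−α)/(4σ)]^¼ = 225.5 K.
Layer-by-layer balance gives σT_s⁴ = (N+1)σT_e⁴, so T_s = 7^¼·225.5 = 366.7 K.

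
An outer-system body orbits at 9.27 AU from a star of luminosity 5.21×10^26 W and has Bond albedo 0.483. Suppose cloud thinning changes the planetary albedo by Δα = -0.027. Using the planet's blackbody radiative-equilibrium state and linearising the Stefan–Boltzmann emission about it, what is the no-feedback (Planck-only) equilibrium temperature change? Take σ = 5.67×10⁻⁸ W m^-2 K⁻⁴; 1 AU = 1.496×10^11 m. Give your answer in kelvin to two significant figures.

1.1 kelvin

Orbital distance: d = 9.27 AU = 1.387×10^12 m.
S = L/(4πd²) = 21.56 W m^-2.
Unperturbed T_e = [21.56·(1−0.483)/(4σ)]^¼ = 83.73 K.
The change in absorbed flux is Δ[S(1−α)/4] = −SΔα/4 = 0.1455 W m^-2.
Planck response: λ_P = 4σT_e³ = 4·5.67×10⁻⁸·(83.73)³ = 0.1331 W m^-2/K.
Hence the no-feedback warming is ΔF/(4σT_e³) = 1.09 K.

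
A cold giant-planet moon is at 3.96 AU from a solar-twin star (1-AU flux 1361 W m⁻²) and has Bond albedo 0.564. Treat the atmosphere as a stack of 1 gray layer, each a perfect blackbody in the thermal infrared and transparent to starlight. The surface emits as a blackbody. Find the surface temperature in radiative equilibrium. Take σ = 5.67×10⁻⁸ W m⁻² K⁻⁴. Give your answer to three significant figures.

Flux at the orbit: S = 1361/(3.96)² = 86.79 W m⁻².
OLR = S(1−α)/4 = 9.460 W m⁻²; the top layer radiates at T_e = 113.7 K.
Layer-by-layer balance gives σT_s⁴ = (N+1)σT_e⁴, so T_s = 2^¼·113.7 = 135.2 K.

135 K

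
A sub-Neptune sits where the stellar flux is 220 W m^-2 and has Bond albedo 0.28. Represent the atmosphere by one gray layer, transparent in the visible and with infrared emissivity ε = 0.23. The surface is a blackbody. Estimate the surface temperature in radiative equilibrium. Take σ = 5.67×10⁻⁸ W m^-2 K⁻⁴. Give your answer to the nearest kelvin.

168 K

The planet radiates to space at T_e = [S(1−α)/(4σ)]^(1/4) = 162.6 K.
Surface balance with a leaky layer gives σT_s⁴ = σT_e⁴·2/(2−ε), so T_s = T_e·[2/(2−0.23)]^(1/4) = 167.6 K.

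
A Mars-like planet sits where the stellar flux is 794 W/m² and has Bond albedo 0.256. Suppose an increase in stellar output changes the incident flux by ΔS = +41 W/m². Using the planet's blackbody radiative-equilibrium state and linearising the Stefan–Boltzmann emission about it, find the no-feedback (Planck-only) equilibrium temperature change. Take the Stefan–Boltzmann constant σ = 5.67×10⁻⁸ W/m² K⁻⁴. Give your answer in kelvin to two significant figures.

Reference equilibrium: T_e = [S(1−α)/(4σ)]^(1/4) = 225.9 K.
ΔF = Δ[S(1−α)]/4 = (1−0.256)·+41/4 = 7.626 W/m².
Planck response: λ_P = 4σT_e³ = 4·5.67×10⁻⁸·(225.9)³ = 2.615 W/m²/K.
Hence the no-feedback warming is ΔF/(4σT_e³) = 2.92 K.

2.9 K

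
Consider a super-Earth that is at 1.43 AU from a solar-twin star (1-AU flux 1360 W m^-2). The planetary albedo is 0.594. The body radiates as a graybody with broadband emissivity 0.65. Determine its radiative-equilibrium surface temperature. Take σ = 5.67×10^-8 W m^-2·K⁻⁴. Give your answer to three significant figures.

Flux at the orbit: S = 1360/(1.43)² = 665.1 W m^-2.
The planet absorbs (1−α)S over its disc πR² and re-emits over 4πR², so the mean absorbed flux is (1−0.594)·665.1/4 = 67.50 W m^-2.
Radiative balance εσT⁴ = 67.50 gives T = [67.50/(0.65·σ)]^(1/4) = 206.9 K.

207 K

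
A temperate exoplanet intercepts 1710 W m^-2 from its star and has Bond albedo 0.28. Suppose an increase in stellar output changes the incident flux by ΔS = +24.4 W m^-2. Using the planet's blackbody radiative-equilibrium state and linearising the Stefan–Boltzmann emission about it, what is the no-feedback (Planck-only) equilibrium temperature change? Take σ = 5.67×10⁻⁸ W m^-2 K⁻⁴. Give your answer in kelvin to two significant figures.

0.97 K

Unperturbed T_e = [1710·(1−0.28)/(4σ)]^¼ = 271.4 K.
Only a fraction (1−α) is absorbed and it's spread over 4πR², so ΔF = (1−α)ΔS/4 = 4.392 W m^-2.
Linearising σT⁴ gives d(σT⁴)/dT = 4σT_e³ = 4.536 W m^-2 per K.
So ΔT₀ = 4.392/4.536 = 0.968 K.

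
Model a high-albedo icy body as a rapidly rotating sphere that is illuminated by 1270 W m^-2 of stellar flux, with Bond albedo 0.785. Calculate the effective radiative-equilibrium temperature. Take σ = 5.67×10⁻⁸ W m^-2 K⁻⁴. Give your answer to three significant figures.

Absorbed flux (global mean): S(1−α)/4 = 1270·0.215/4 = 68.26 W m^-2.
In equilibrium σT⁴ equals this, so T = 186.3 K.

186 kelvin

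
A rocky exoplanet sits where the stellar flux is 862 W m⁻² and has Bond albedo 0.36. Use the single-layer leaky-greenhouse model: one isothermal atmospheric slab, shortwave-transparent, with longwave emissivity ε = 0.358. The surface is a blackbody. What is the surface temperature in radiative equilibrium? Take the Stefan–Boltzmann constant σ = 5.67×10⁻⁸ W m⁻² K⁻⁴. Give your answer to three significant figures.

At the top of the atmosphere, σT_e⁴ = S(1−α)/4 = 137.9 W m⁻², giving T_e = 222.1 K.
Surface balance with a leaky layer gives σT_s⁴ = σT_e⁴·2/(2−ε), so T_s = T_e·[2/(2−0.358)]^(1/4) = 233.3 K.

233 K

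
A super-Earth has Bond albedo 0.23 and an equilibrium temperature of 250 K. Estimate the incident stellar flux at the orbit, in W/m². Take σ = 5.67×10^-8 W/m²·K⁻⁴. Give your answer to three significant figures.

1150 W/m²

From S(1−α)/4 = σT⁴: S = 4σT⁴/(1−α).
The emitted flux is σT⁴ = 221.5 W/m².
S = 4·221.5/0.77 = 1151 W/m².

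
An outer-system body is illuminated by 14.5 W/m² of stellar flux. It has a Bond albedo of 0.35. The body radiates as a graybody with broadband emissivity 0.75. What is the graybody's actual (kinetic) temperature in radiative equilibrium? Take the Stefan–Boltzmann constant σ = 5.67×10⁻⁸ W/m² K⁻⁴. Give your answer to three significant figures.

Averaging over the sphere, the absorbed flux is S(1−α)/4 = 2.356 W/m².
Radiative balance εσT⁴ = 2.356 gives T = [2.356/(0.75·σ)]^(1/4) = 86.28 K.

86.3 kelvin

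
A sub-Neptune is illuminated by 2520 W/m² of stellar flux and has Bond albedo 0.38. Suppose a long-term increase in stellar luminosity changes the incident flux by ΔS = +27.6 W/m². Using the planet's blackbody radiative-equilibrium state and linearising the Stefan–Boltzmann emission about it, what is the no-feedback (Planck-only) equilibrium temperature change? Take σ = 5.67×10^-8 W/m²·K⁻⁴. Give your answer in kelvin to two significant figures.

0.79 K

Unperturbed T_e = [2520·(1−0.38)/(4σ)]^¼ = 288.1 K.
Only a fraction (1−α) is absorbed and it's spread over 4πR², so ΔF = (1−α)ΔS/4 = 4.278 W/m².
Linearising σT⁴ gives d(σT⁴)/dT = 4σT_e³ = 5.423 W/m² per K.
Hence the no-feedback warming is ΔF/(4σT_e³) = 0.789 K.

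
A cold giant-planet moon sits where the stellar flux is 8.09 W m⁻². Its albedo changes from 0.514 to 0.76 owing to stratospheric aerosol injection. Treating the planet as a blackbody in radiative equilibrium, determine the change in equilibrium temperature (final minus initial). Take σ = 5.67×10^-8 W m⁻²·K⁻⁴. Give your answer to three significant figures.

-10.4 kelvin

Before: T₁ = [8.090·0.486/(4σ)]^(1/4) = 64.53 K.
Final:   T₂ = [S(1−0.76)/(4σ)]^(1/4) = 54.09 K.
Change: 54.09 − 64.53 = -10.43 K.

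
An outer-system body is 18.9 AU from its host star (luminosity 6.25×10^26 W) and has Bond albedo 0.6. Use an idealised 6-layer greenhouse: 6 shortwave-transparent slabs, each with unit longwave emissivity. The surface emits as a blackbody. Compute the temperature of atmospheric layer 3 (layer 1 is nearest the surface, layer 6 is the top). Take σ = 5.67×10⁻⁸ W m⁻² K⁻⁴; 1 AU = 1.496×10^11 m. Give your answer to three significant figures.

d = 18.9 × 1.496×10^11 m = 2.827×10^12 m.
S = L/(4πd²) = 6.221 W m⁻².
Top-of-atmosphere balance: σT_e⁴ = S(1−α)/4 = 0.6221 W m⁻² → T_e = 57.55 K.
Each opaque layer satisfies 2T_j⁴ = T_{j−1}⁴ + T_{j+1}⁴, giving T_k⁴ = (N+1−k)T_e⁴.
T_3 = (4)^(1/4)·57.55 = 81.39 K.

81.4 K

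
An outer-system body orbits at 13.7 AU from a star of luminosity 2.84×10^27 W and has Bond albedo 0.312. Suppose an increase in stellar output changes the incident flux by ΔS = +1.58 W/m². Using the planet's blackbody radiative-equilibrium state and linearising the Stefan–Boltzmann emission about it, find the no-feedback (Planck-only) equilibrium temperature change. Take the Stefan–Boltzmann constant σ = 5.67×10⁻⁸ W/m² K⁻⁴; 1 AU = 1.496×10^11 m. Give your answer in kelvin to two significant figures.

0.83 K

Orbital distance: d = 13.7 AU = 2.050×10^12 m.
Flux at the orbit: S = L/(4πd²) = 2.84×10^27/(4π·(2.05×10^12)²) = 53.80 W/m².
Reference equilibrium: T_e = [S(1−α)/(4σ)]^(1/4) = 113.0 K.
TOA radiative forcing: ΔF = (1−α)ΔS/4 = 0.688·(+1.58)/4 = 0.2718 W/m².
Planck response: λ_P = 4σT_e³ = 4·5.67×10⁻⁸·(113.0)³ = 0.3275 W/m²/K.
ΔT₀ = ΔF/λ_P = 0.2718/0.3275 = 0.830 K.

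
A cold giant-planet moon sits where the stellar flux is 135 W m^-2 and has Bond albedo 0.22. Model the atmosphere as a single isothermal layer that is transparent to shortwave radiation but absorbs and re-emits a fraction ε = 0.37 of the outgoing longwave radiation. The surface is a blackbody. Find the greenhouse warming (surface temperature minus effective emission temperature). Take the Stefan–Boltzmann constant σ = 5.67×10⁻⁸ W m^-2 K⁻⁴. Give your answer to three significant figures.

Effective emission temperature (TOA balance): σT_e⁴ = S(1−α)/4 = 26.32 W m^-2 → T_e = 146.8 K.
The surface balance (absorbed SW + ε·downward IR = σT_s⁴) with T_a⁴ = T_s⁴/2 reduces to T_s = T_e·[2/(2−ε)]^¼ = 154.5 K.
T_s − T_e = 154.5 − 146.8 = 7.702 K.

7.70 K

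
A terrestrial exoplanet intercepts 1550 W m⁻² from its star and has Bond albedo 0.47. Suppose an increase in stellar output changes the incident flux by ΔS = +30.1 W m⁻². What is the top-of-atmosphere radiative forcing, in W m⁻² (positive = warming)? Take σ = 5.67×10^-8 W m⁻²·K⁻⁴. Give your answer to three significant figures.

3.99 W m⁻²

ΔF = Δ[S(1−α)]/4 = (1−0.47)·+30.1/4 = 3.988 W m⁻².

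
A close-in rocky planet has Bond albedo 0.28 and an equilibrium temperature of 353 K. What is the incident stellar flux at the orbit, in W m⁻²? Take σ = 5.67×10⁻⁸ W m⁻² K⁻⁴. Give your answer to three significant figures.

4890 W m⁻²

From S(1−α)/4 = σT⁴: S = 4σT⁴/(1−α).
The emitted flux is σT⁴ = 880.4 W m⁻².
S = 4·880.4/0.72 = 4891 W m⁻².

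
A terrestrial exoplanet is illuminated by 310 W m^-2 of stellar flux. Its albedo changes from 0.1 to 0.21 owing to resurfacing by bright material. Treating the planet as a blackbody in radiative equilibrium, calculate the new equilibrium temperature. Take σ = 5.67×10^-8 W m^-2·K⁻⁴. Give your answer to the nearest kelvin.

With the new albedo, S(1−α₂)/4 = 61.23 W m^-2, so T₂ = 181.3 K.

181 K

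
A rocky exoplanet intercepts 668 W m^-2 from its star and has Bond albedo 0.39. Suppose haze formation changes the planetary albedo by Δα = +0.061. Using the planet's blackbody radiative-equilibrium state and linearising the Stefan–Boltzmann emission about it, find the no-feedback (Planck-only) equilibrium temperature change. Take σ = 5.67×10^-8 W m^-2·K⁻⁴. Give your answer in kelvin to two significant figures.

-5.1 kelvin

Reference equilibrium: T_e = [S(1−α)/(4σ)]^(1/4) = 205.9 K.
ΔF = −(S/4)Δα = −(668.0/4)×(+0.061) = -10.19 W m^-2.
Linearising σT⁴ gives d(σT⁴)/dT = 4σT_e³ = 1.979 W m^-2 per K.
ΔT₀ = ΔF/λ_P = -10.19/1.979 = -5.15 K.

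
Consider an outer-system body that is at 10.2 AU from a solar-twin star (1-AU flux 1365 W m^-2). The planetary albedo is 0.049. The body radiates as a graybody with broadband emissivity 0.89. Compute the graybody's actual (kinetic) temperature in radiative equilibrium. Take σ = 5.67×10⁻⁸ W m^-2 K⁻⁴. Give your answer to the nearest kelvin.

By the inverse-square law, S = 1365/10.2² = 13.12 W m^-2.
Absorbed flux (global mean): S(1−α)/4 = 13.12·0.951/4 = 3.119 W m^-2.
Radiative balance εσT⁴ = 3.119 gives T = [3.119/(0.89·σ)]^(1/4) = 88.67 K.

89 K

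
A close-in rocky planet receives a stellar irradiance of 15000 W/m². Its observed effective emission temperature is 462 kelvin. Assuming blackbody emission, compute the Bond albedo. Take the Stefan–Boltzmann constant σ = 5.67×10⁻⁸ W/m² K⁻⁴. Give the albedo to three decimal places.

Rearranging the radiative balance, α = 1 − 4σT⁴/S.
4σT⁴ = 4·5.67×10⁻⁸·(462)⁴ = 10330 W/m².
1−α = 10330/15000 = 0.6888, so α = 0.3112.

0.311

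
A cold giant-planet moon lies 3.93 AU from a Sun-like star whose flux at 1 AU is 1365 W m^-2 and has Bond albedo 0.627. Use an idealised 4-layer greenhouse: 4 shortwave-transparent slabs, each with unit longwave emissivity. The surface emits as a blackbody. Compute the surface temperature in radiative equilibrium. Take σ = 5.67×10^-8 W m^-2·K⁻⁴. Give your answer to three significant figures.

Flux at the orbit: S = 1365/(3.93)² = 88.38 W m^-2.
The effective emission temperature is T_e = [S(1−α)/(4σ)]^¼ = 109.8 K.
With N = 4 opaque layers, T_s = (N+1)^(1/4)·T_e = 5^(1/4)·109.8 = 164.2 K.

164 K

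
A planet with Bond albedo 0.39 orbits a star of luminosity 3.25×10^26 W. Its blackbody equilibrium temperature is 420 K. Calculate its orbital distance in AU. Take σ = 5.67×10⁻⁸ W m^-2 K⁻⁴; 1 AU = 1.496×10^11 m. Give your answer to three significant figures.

The flux needed for this T is 4σT⁴/(1−0.39) = 11570 W m^-2.
S = L/(4πd²) → d = √(L/4πS) = √(3.25×10^26/(4π·11570)) = 4.728×10^10 m = 0.3160 AU.

0.316 AU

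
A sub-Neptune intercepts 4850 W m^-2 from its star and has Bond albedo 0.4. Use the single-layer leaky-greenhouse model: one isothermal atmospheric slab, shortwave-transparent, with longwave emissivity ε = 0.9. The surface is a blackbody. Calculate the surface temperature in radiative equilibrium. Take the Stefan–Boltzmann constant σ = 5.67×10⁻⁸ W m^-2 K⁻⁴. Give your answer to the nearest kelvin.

391 kelvin

Effective emission temperature (TOA balance): σT_e⁴ = S(1−α)/4 = 727.5 W m^-2 → T_e = 336.6 K.
The surface balance (absorbed SW + ε·downward IR = σT_s⁴) with T_a⁴ = T_s⁴/2 reduces to T_s = T_e·[2/(2−ε)]^¼ = 390.8 K.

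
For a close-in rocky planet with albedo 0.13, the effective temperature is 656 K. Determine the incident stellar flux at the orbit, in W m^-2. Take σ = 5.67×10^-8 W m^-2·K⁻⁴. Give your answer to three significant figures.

Invert the energy balance for S: S = 4σT⁴/(1−α).
The emitted flux is σT⁴ = 10500 W m^-2.
S = 4·10500/0.87 = 48280 W m^-2.

48300 W m^-2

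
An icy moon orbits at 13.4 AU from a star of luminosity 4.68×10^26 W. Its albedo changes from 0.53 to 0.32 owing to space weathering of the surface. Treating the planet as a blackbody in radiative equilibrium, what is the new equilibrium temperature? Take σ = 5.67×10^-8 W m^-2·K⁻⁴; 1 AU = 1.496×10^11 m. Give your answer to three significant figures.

72.6 K

Orbital distance: d = 13.4 AU = 2.005×10^12 m.
Spreading L over a sphere of radius d: S = 4.68×10^26/(4π·2.00×10^12²) = 9.268 W m^-2.
New equilibrium: T₂ = [(1−0.32)·9.268/(4σ)]^(1/4) = 72.60 K.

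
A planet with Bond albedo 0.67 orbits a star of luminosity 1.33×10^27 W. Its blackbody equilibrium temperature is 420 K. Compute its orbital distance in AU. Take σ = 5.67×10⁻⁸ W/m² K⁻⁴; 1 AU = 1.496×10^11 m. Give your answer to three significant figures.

The flux needed for this T is 4σT⁴/(1−0.67) = 21390 W/m².
From L = 4πd²S, d = √(1.33×10^27/(4π·21390)) = 7.035×10^10 m = 0.4702 AU.

0.470 AU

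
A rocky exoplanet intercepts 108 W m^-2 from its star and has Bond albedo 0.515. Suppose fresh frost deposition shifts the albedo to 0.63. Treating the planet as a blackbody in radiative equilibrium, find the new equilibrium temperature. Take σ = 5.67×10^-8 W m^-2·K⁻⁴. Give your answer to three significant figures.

115 kelvin

T₂ = [S(1−α₂)/(4σ)]^(1/4) = [108.0·0.37/(4σ)]^(1/4) = 115.2 K.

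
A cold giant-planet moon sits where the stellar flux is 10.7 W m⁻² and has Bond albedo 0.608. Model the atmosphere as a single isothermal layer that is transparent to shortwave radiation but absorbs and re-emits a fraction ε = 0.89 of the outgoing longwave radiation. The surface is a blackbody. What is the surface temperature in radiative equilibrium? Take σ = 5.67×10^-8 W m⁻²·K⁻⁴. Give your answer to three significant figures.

The planet radiates to space at T_e = [S(1−α)/(4σ)]^(1/4) = 65.58 K.
Surface balance with a leaky layer gives σT_s⁴ = σT_e⁴·2/(2−ε), so T_s = T_e·[2/(2−0.89)]^(1/4) = 75.98 K.

76.0 kelvin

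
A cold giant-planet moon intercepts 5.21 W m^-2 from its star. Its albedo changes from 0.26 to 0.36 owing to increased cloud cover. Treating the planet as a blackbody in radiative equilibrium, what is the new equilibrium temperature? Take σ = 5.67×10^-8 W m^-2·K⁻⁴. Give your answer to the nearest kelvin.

With the new albedo, S(1−α₂)/4 = 0.8336 W m^-2, so T₂ = 61.92 K.

62 K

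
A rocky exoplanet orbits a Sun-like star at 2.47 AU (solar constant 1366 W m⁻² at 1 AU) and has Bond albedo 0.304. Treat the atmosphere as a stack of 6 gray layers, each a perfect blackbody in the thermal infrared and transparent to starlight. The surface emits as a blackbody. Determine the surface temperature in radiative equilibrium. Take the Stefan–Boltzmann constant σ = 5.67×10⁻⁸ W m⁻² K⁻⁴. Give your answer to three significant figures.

Flux at the orbit: S = 1366/(2.47)² = 223.9 W m⁻².
The effective emission temperature is T_e = [S(1−α)/(4σ)]^¼ = 161.9 K.
For an N-layer opaque stack, T_s⁴ = (N+1)T_e⁴, hence T_s = (7)^(1/4)×161.9 K = 263.3 K.

263 kelvin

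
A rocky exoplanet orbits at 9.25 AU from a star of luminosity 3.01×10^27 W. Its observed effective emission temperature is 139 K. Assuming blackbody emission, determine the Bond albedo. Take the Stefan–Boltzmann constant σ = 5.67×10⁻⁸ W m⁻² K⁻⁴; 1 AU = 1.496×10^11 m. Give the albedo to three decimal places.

d = 9.25 × 1.496×10^11 m = 1.384×10^12 m.
Flux at the orbit: S = L/(4πd²) = 3.01×10^27/(4π·(1.38×10^12)²) = 125.1 W m⁻².
Rearranging the radiative balance, α = 1 − 4σT⁴/S.
σT⁴ = 21.17 W m⁻², so 4σT⁴ = 84.66 W m⁻².
1−α = 84.66/125.1 = 0.6768, so α = 0.3232.

0.323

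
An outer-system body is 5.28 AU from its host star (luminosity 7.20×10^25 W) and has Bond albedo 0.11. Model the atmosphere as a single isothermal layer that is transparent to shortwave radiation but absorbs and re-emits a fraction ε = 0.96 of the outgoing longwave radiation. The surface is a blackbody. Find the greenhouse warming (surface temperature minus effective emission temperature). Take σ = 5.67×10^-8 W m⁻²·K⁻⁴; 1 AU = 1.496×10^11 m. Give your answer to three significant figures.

d = 5.28 × 1.496×10^11 m = 7.899×10^11 m.
Flux at the orbit: S = L/(4πd²) = 7.20×10^25/(4π·(7.90×10^11)²) = 9.183 W m⁻².
At the top of the atmosphere, σT_e⁴ = S(1−α)/4 = 2.043 W m⁻², giving T_e = 77.48 K.
Surface balance with a leaky layer gives σT_s⁴ = σT_e⁴·2/(2−ε), so T_s = T_e·[2/(2−0.96)]^(1/4) = 91.24 K.
The atmosphere warms the surface by 13.76 K.

13.8 K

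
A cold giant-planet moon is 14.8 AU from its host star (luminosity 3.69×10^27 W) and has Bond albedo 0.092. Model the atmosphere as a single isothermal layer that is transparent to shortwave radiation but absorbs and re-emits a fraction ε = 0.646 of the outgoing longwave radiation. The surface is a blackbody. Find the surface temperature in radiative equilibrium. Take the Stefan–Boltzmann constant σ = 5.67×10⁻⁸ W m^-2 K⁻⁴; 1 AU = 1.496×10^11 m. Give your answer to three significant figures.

137 K

Orbital distance: d = 14.8 AU = 2.214×10^12 m.
S = L/(4πd²) = 59.90 W m^-2.
The planet radiates to space at T_e = [S(1−α)/(4σ)]^(1/4) = 124.4 K.
The surface balance (absorbed SW + ε·downward IR = σT_s⁴) with T_a⁴ = T_s⁴/2 reduces to T_s = T_e·[2/(2−ε)]^¼ = 137.2 K.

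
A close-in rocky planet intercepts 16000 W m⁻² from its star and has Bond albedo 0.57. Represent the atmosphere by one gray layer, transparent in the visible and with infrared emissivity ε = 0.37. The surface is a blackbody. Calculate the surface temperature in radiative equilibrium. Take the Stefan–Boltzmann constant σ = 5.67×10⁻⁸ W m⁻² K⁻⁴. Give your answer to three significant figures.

The planet radiates to space at T_e = [S(1−α)/(4σ)]^(1/4) = 417.3 K.
Surface balance with a leaky layer gives σT_s⁴ = σT_e⁴·2/(2−ε), so T_s = T_e·[2/(2−0.37)]^(1/4) = 439.2 K.

439 kelvin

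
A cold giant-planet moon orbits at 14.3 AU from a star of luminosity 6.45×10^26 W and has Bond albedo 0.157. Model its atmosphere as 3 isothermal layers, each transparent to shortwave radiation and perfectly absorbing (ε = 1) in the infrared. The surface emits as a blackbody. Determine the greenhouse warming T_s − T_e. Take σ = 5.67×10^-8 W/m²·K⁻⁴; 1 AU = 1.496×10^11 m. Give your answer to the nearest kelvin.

33 K

Orbital distance: d = 14.3 AU = 2.139×10^12 m.
S = L/(4πd²) = 11.22 W/m².
Top-of-atmosphere balance: σT_e⁴ = S(1−α)/4 = 2.364 W/m² → T_e = 80.35 K.
T_s = (N+1)^(1/4)·T_e = 113.6 K.
So the greenhouse effect raises the surface by 113.6 − 80.35 = 33.28 K.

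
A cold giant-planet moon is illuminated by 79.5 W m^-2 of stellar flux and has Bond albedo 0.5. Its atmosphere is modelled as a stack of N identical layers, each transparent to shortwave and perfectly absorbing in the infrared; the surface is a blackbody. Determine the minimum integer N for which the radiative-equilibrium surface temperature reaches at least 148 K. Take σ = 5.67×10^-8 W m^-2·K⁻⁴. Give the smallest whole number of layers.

OLR = S(1−α)/4 = 9.938 W m^-2; the top layer radiates at T_e = 115.1 K.
Since T_s⁴ = (N+1)T_e⁴, we need N ≥ (T_s/T_e)⁴ − 1 = 1.737.
Rounding up, N = 2.

2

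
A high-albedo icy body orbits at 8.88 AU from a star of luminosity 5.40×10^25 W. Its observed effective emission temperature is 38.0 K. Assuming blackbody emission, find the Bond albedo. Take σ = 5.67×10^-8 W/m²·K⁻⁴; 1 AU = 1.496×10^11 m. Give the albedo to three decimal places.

Orbital distance: d = 8.88 AU = 1.328×10^12 m.
S = L/(4πd²) = 2.435 W/m².
From σT⁴ = S(1−α)/4 we invert for α: 1−α = 4σT⁴/S.
4σT⁴ = 4·5.67×10⁻⁸·(38.0)⁴ = 0.4729 W/m².
1−α = 0.4729/2.435 = 0.1942, so α = 0.8058.

0.806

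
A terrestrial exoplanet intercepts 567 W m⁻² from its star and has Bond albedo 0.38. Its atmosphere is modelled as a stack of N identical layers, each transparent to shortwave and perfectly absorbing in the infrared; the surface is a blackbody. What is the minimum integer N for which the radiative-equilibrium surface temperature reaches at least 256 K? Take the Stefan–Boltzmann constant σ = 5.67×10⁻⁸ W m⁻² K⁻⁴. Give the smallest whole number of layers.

The effective emission temperature is T_e = [S(1−α)/(4σ)]^¼ = 198.4 K.
Need (N+1)T_e⁴ ≥ T_s⁴, i.e. N+1 ≥ (256/198.4)⁴ = 2.771.
The minimum whole number is N = 2.

2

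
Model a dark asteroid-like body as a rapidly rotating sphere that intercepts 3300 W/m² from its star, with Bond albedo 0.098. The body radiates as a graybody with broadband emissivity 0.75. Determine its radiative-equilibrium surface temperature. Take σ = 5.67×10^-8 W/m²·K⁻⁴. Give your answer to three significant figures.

The planet absorbs (1−α)S over its disc πR² and re-emits over 4πR², so the mean absorbed flux is (1−0.098)·3300/4 = 744.1 W/m².
Radiative balance εσT⁴ = 744.1 gives T = [744.1/(0.75·σ)]^(1/4) = 363.7 K.

364 K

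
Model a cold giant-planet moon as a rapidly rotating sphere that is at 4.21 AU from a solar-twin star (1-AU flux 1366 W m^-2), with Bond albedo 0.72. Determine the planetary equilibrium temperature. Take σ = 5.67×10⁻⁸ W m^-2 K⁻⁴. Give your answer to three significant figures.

By the inverse-square law, S = 1366/4.21² = 77.07 W m^-2.
Absorbed flux (global mean): S(1−α)/4 = 77.07·0.28/4 = 5.395 W m^-2.
In equilibrium σT⁴ equals this, so T = 98.76 K.

98.8 kelvin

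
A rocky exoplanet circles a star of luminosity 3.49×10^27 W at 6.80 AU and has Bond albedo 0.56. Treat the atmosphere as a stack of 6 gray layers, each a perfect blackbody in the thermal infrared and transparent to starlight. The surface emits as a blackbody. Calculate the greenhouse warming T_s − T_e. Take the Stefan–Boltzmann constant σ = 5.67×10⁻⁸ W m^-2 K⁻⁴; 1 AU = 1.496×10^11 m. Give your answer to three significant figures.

Orbital distance: d = 6.80 AU = 1.017×10^12 m.
Spreading L over a sphere of radius d: S = 3.49×10^27/(4π·1.02×10^12²) = 268.4 W m^-2.
The effective emission temperature is T_e = [S(1−α)/(4σ)]^¼ = 151.1 K.
T_s = (N+1)^(1/4)·T_e = 245.7 K.
So the greenhouse effect raises the surface by 245.7 − 151.1 = 94.65 K.

94.6 K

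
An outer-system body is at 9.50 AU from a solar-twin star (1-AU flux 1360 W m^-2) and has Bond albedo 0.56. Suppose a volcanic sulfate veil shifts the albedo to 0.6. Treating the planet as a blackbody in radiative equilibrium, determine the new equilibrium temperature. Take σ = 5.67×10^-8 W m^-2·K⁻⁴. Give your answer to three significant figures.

By the inverse-square law, S = 1360/9.50² = 15.07 W m^-2.
New equilibrium: T₂ = [(1−0.6)·15.07/(4σ)]^(1/4) = 71.80 K.

71.8 kelvin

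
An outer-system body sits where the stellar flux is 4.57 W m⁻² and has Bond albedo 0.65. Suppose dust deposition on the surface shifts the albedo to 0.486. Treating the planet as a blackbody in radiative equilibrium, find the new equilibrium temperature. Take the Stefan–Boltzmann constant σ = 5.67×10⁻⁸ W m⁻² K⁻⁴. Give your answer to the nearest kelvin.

T₂ = [S(1−α₂)/(4σ)]^(1/4) = [4.570·0.514/(4σ)]^(1/4) = 56.73 K.

57 kelvin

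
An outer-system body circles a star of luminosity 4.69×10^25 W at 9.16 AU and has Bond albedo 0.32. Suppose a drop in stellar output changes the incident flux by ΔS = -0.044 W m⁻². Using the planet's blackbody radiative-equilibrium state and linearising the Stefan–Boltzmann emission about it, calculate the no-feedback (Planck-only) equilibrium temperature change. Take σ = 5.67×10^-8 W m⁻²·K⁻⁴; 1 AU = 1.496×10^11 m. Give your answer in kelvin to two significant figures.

-0.27 K

Orbital distance: d = 9.16 AU = 1.370×10^12 m.
Spreading L over a sphere of radius d: S = 4.69×10^25/(4π·1.37×10^12²) = 1.988 W m⁻².
The baseline emission temperature is T_e = 49.41 K.
Only a fraction (1−α) is absorbed and it's spread over 4πR², so ΔF = (1−α)ΔS/4 = -0.007480 W m⁻².
Linearising σT⁴ gives d(σT⁴)/dT = 4σT_e³ = 0.02735 W m⁻² per K.
ΔT₀ = ΔF/λ_P = -0.007480/0.02735 = -0.273 K.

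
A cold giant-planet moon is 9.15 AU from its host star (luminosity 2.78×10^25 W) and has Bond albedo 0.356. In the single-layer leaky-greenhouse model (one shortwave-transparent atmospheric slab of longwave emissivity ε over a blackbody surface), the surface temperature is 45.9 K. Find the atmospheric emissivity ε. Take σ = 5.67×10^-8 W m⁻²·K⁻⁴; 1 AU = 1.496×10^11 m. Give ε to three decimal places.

d = 9.15 × 1.496×10^11 m = 1.369×10^12 m.
Flux at the orbit: S = L/(4πd²) = 2.78×10^25/(4π·(1.37×10^12)²) = 1.181 W m⁻².
TOA balance gives T_e = 42.79 K.
T_s⁴ = T_e⁴·2/(2−ε) → ε = 2 − 2(T_e/T_s)⁴ = 2 − 2·(42.79/45.9)⁴ = 0.4894.

0.489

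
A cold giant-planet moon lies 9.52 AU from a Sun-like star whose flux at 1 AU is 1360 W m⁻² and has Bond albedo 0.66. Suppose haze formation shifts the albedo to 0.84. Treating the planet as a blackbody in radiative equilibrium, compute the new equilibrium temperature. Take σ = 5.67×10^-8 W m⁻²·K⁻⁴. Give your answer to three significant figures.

57.0 K

Irradiance scales as 1/d², so S = 1360 W m⁻² × (1/9.52)² = 15.01 W m⁻².
With the new albedo, S(1−α₂)/4 = 0.6002 W m⁻², so T₂ = 57.04 K.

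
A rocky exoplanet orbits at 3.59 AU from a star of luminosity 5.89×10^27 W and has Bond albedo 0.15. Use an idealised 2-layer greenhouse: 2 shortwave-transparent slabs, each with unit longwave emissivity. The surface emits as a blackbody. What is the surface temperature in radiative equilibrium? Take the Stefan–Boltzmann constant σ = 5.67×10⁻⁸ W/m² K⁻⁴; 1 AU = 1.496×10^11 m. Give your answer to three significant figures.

d = 3.59 × 1.496×10^11 m = 5.371×10^11 m.
S = L/(4πd²) = 1625 W/m².
The effective emission temperature is T_e = [S(1−α)/(4σ)]^¼ = 279.4 K.
Layer-by-layer balance gives σT_s⁴ = (N+1)σT_e⁴, so T_s = 3^¼·279.4 = 367.7 K.

368 K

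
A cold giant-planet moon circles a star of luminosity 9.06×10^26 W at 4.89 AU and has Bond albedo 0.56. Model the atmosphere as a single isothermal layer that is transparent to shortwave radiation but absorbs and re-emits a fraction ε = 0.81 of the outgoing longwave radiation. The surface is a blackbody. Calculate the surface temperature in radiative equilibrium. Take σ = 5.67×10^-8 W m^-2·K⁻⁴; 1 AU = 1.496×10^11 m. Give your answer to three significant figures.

145 K

Orbital distance: d = 4.89 AU = 7.315×10^11 m.
Spreading L over a sphere of radius d: S = 9.06×10^26/(4π·7.32×10^11²) = 134.7 W m^-2.
Effective emission temperature (TOA balance): σT_e⁴ = S(1−α)/4 = 14.82 W m^-2 → T_e = 127.1 K.
For a single slab of emissivity ε, T_s⁴ = 2T_e⁴/(2−ε); thus T_s = 127.1·(1.681)^(1/4) = 144.8 K.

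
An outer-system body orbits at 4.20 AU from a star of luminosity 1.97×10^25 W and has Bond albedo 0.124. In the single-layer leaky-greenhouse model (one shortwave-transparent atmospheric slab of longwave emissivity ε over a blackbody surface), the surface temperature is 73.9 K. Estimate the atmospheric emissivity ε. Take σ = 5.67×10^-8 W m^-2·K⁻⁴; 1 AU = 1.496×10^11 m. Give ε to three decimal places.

0.971

d = 4.20 × 1.496×10^11 m = 6.283×10^11 m.
S = L/(4πd²) = 3.971 W m^-2.
Effective temperature: T_e = [S(1−α)/(4σ)]^(1/4) = 62.58 K.
Inverting T_s⁴ = 2T_e⁴/(2−ε): (T_e/T_s)⁴ = 0.5143, so ε = 2(1 − 0.5143) = 0.9715.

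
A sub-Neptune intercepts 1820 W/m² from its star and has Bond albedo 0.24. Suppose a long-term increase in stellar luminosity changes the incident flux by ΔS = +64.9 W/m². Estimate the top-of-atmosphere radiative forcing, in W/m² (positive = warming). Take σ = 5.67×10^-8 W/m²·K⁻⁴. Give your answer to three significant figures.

ΔF = Δ[S(1−α)]/4 = (1−0.24)·+64.9/4 = 12.33 W/m².

12.3 W/m²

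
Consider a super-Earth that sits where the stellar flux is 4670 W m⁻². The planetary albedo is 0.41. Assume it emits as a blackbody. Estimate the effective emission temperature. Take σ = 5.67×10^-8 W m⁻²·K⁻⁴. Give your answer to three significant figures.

Averaging over the sphere, the absorbed flux is S(1−α)/4 = 688.8 W m⁻².
Balancing against σT⁴: T = (688.8/5.67×10⁻⁸)^(1/4) = 332.0 K.

332 K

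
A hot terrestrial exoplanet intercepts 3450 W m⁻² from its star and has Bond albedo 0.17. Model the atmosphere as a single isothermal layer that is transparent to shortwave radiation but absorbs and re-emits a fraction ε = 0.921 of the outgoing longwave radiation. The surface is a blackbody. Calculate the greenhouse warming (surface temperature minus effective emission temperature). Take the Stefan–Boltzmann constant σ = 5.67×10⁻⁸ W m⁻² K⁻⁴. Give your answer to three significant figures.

55.9 K

At the top of the atmosphere, σT_e⁴ = S(1−α)/4 = 715.9 W m⁻², giving T_e = 335.2 K.
For a single slab of emissivity ε, T_s⁴ = 2T_e⁴/(2−ε); thus T_s = 335.2·(1.854)^(1/4) = 391.1 K.
Greenhouse warming: T_s − T_e = 55.92 K.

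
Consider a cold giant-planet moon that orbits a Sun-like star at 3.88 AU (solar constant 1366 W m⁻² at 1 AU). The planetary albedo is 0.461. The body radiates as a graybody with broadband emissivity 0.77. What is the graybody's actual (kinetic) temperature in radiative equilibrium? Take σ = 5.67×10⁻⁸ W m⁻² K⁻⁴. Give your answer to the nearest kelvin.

Flux at the orbit: S = 1366/(3.88)² = 90.74 W m⁻².
Absorbed flux (global mean): S(1−α)/4 = 90.74·0.539/4 = 12.23 W m⁻².
Radiative balance εσT⁴ = 12.23 gives T = [12.23/(0.77·σ)]^(1/4) = 129.4 K.

129 K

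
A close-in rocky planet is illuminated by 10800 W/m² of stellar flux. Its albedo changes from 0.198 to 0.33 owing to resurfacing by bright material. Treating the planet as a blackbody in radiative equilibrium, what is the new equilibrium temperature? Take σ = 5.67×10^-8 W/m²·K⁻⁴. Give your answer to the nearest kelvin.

With the new albedo, S(1−α₂)/4 = 1809 W/m², so T₂ = 422.6 K.

423 K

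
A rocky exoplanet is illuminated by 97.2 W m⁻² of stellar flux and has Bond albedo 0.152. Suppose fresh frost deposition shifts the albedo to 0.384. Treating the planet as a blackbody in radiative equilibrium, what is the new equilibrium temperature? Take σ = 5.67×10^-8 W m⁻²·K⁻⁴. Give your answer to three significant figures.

127 K

New equilibrium: T₂ = [(1−0.384)·97.20/(4σ)]^(1/4) = 127.5 K.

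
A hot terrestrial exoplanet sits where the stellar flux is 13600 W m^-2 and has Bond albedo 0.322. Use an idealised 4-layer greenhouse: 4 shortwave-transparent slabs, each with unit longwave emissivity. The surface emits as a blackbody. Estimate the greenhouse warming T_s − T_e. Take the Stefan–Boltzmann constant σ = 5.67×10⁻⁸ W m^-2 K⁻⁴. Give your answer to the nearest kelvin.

222 K

OLR = S(1−α)/4 = 2305 W m^-2; the top layer radiates at T_e = 449.0 K.
Surface: T_s = (5)^¼·T_e = 671.5 K.
So the greenhouse effect raises the surface by 671.5 − 449.0 = 222.4 K.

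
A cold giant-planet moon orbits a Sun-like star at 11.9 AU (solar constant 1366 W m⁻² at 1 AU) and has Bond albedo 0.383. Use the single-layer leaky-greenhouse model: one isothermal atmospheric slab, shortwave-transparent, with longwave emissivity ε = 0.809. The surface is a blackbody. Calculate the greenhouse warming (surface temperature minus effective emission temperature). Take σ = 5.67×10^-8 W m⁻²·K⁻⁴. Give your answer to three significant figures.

9.90 K

Irradiance scales as 1/d², so S = 1366 W m⁻² × (1/11.9)² = 9.646 W m⁻².
At the top of the atmosphere, σT_e⁴ = S(1−α)/4 = 1.488 W m⁻², giving T_e = 71.57 K.
The surface balance (absorbed SW + ε·downward IR = σT_s⁴) with T_a⁴ = T_s⁴/2 reduces to T_s = T_e·[2/(2−ε)]^¼ = 81.48 K.
T_s − T_e = 81.48 − 71.57 = 9.903 K.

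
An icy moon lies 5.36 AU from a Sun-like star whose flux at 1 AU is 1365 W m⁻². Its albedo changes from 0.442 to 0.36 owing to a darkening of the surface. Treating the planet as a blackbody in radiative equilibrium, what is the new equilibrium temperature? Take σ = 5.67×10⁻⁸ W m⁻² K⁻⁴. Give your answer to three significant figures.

By the inverse-square law, S = 1365/5.36² = 47.51 W m⁻².
T₂ = [S(1−α₂)/(4σ)]^(1/4) = [47.51·0.64/(4σ)]^(1/4) = 107.6 K.

108 kelvin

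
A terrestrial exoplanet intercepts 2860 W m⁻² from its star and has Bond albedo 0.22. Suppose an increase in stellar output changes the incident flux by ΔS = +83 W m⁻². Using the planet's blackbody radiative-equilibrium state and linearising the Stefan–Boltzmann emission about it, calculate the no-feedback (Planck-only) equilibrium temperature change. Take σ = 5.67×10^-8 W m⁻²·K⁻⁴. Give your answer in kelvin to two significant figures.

Reference equilibrium: T_e = [S(1−α)/(4σ)]^(1/4) = 314.9 K.
ΔF = Δ[S(1−α)]/4 = (1−0.22)·+83/4 = 16.19 W m⁻².
The Planck feedback parameter is 4σT_e³ = 7.084 W m⁻²/K.
So ΔT₀ = 16.19/7.084 = 2.28 K.

2.3 kelvin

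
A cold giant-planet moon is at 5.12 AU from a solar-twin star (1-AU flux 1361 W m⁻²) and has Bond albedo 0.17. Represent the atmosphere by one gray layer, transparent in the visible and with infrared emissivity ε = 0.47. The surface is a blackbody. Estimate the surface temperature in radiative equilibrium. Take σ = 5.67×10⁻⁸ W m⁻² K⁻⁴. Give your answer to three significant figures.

Irradiance scales as 1/d², so S = 1361 W m⁻² × (1/5.12)² = 51.92 W m⁻².
Effective emission temperature (TOA balance): σT_e⁴ = S(1−α)/4 = 10.77 W m⁻² → T_e = 117.4 K.
Surface balance with a leaky layer gives σT_s⁴ = σT_e⁴·2/(2−ε), so T_s = T_e·[2/(2−0.47)]^(1/4) = 125.5 K.

126 kelvin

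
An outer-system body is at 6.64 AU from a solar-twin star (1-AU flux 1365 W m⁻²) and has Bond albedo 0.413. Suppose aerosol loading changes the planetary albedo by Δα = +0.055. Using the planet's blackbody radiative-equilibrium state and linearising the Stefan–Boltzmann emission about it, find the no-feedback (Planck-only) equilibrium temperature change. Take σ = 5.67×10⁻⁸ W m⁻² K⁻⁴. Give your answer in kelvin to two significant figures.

By the inverse-square law, S = 1365/6.64² = 30.96 W m⁻².
The baseline emission temperature is T_e = 94.61 K.
The change in absorbed flux is Δ[S(1−α)/4] = −SΔα/4 = -0.4257 W m⁻².
Linearising σT⁴ gives d(σT⁴)/dT = 4σT_e³ = 0.1921 W m⁻² per K.
Hence the no-feedback warming is ΔF/(4σT_e³) = -2.22 K.

-2.2 K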